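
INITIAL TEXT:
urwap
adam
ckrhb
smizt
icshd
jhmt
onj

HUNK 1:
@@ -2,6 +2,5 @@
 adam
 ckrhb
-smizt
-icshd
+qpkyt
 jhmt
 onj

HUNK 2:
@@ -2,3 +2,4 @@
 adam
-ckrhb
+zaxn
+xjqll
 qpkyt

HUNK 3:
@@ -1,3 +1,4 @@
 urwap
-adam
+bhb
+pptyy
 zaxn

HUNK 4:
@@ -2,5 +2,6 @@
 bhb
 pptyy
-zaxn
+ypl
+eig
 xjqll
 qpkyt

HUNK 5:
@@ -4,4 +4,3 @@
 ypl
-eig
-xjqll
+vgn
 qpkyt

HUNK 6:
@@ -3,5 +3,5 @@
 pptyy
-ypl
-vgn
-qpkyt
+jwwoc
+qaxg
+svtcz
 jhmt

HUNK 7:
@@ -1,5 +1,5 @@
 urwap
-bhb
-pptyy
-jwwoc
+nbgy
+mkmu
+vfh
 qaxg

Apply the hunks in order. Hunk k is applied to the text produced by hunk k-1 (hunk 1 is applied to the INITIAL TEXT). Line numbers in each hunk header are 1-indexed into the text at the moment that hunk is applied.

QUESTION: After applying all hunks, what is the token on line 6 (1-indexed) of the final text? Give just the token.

Answer: svtcz

Derivation:
Hunk 1: at line 2 remove [smizt,icshd] add [qpkyt] -> 6 lines: urwap adam ckrhb qpkyt jhmt onj
Hunk 2: at line 2 remove [ckrhb] add [zaxn,xjqll] -> 7 lines: urwap adam zaxn xjqll qpkyt jhmt onj
Hunk 3: at line 1 remove [adam] add [bhb,pptyy] -> 8 lines: urwap bhb pptyy zaxn xjqll qpkyt jhmt onj
Hunk 4: at line 2 remove [zaxn] add [ypl,eig] -> 9 lines: urwap bhb pptyy ypl eig xjqll qpkyt jhmt onj
Hunk 5: at line 4 remove [eig,xjqll] add [vgn] -> 8 lines: urwap bhb pptyy ypl vgn qpkyt jhmt onj
Hunk 6: at line 3 remove [ypl,vgn,qpkyt] add [jwwoc,qaxg,svtcz] -> 8 lines: urwap bhb pptyy jwwoc qaxg svtcz jhmt onj
Hunk 7: at line 1 remove [bhb,pptyy,jwwoc] add [nbgy,mkmu,vfh] -> 8 lines: urwap nbgy mkmu vfh qaxg svtcz jhmt onj
Final line 6: svtcz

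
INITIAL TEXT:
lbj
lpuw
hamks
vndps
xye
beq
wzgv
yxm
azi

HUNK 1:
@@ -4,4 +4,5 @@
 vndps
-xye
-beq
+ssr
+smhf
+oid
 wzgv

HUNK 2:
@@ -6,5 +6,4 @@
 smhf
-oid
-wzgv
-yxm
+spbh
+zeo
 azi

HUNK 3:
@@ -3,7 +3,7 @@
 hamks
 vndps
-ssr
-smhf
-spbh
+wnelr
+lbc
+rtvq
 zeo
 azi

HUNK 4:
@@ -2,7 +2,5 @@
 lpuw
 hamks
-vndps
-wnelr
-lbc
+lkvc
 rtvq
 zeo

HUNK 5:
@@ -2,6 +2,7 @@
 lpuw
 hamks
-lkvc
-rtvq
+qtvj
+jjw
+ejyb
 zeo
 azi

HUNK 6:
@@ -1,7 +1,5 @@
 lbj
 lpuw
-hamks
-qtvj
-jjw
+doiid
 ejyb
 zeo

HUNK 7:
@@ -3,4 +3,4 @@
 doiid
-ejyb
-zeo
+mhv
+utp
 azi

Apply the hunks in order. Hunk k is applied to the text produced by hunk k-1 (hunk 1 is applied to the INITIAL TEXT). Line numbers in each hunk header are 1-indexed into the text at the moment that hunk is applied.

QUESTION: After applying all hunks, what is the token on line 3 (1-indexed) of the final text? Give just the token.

Answer: doiid

Derivation:
Hunk 1: at line 4 remove [xye,beq] add [ssr,smhf,oid] -> 10 lines: lbj lpuw hamks vndps ssr smhf oid wzgv yxm azi
Hunk 2: at line 6 remove [oid,wzgv,yxm] add [spbh,zeo] -> 9 lines: lbj lpuw hamks vndps ssr smhf spbh zeo azi
Hunk 3: at line 3 remove [ssr,smhf,spbh] add [wnelr,lbc,rtvq] -> 9 lines: lbj lpuw hamks vndps wnelr lbc rtvq zeo azi
Hunk 4: at line 2 remove [vndps,wnelr,lbc] add [lkvc] -> 7 lines: lbj lpuw hamks lkvc rtvq zeo azi
Hunk 5: at line 2 remove [lkvc,rtvq] add [qtvj,jjw,ejyb] -> 8 lines: lbj lpuw hamks qtvj jjw ejyb zeo azi
Hunk 6: at line 1 remove [hamks,qtvj,jjw] add [doiid] -> 6 lines: lbj lpuw doiid ejyb zeo azi
Hunk 7: at line 3 remove [ejyb,zeo] add [mhv,utp] -> 6 lines: lbj lpuw doiid mhv utp azi
Final line 3: doiid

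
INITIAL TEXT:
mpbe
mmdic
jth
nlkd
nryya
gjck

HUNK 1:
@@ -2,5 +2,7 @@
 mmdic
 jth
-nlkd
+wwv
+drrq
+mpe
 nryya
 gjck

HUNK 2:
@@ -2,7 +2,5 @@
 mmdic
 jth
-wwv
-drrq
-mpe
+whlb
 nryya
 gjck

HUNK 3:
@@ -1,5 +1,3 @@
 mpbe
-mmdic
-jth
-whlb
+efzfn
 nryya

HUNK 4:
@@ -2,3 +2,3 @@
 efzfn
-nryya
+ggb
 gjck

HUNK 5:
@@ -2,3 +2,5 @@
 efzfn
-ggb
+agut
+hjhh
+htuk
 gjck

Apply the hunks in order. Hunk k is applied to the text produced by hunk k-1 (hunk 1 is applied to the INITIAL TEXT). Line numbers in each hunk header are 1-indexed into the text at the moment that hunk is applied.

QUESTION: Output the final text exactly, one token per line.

Hunk 1: at line 2 remove [nlkd] add [wwv,drrq,mpe] -> 8 lines: mpbe mmdic jth wwv drrq mpe nryya gjck
Hunk 2: at line 2 remove [wwv,drrq,mpe] add [whlb] -> 6 lines: mpbe mmdic jth whlb nryya gjck
Hunk 3: at line 1 remove [mmdic,jth,whlb] add [efzfn] -> 4 lines: mpbe efzfn nryya gjck
Hunk 4: at line 2 remove [nryya] add [ggb] -> 4 lines: mpbe efzfn ggb gjck
Hunk 5: at line 2 remove [ggb] add [agut,hjhh,htuk] -> 6 lines: mpbe efzfn agut hjhh htuk gjck

Answer: mpbe
efzfn
agut
hjhh
htuk
gjck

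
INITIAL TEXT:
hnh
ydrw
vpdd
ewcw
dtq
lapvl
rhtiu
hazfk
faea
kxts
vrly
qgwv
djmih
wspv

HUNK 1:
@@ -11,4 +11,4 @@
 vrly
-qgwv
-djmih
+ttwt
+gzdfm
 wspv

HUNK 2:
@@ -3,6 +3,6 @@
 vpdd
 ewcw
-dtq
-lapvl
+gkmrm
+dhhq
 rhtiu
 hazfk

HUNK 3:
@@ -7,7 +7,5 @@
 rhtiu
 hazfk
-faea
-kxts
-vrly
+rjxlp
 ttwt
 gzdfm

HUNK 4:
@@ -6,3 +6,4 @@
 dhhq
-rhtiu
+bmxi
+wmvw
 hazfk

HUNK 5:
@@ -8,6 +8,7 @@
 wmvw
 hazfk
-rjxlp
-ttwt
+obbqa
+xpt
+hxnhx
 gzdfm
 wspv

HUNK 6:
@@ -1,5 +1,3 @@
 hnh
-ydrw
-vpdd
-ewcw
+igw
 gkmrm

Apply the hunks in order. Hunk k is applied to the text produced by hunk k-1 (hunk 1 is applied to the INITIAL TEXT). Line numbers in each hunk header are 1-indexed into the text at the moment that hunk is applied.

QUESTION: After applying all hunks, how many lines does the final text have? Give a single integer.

Answer: 12

Derivation:
Hunk 1: at line 11 remove [qgwv,djmih] add [ttwt,gzdfm] -> 14 lines: hnh ydrw vpdd ewcw dtq lapvl rhtiu hazfk faea kxts vrly ttwt gzdfm wspv
Hunk 2: at line 3 remove [dtq,lapvl] add [gkmrm,dhhq] -> 14 lines: hnh ydrw vpdd ewcw gkmrm dhhq rhtiu hazfk faea kxts vrly ttwt gzdfm wspv
Hunk 3: at line 7 remove [faea,kxts,vrly] add [rjxlp] -> 12 lines: hnh ydrw vpdd ewcw gkmrm dhhq rhtiu hazfk rjxlp ttwt gzdfm wspv
Hunk 4: at line 6 remove [rhtiu] add [bmxi,wmvw] -> 13 lines: hnh ydrw vpdd ewcw gkmrm dhhq bmxi wmvw hazfk rjxlp ttwt gzdfm wspv
Hunk 5: at line 8 remove [rjxlp,ttwt] add [obbqa,xpt,hxnhx] -> 14 lines: hnh ydrw vpdd ewcw gkmrm dhhq bmxi wmvw hazfk obbqa xpt hxnhx gzdfm wspv
Hunk 6: at line 1 remove [ydrw,vpdd,ewcw] add [igw] -> 12 lines: hnh igw gkmrm dhhq bmxi wmvw hazfk obbqa xpt hxnhx gzdfm wspv
Final line count: 12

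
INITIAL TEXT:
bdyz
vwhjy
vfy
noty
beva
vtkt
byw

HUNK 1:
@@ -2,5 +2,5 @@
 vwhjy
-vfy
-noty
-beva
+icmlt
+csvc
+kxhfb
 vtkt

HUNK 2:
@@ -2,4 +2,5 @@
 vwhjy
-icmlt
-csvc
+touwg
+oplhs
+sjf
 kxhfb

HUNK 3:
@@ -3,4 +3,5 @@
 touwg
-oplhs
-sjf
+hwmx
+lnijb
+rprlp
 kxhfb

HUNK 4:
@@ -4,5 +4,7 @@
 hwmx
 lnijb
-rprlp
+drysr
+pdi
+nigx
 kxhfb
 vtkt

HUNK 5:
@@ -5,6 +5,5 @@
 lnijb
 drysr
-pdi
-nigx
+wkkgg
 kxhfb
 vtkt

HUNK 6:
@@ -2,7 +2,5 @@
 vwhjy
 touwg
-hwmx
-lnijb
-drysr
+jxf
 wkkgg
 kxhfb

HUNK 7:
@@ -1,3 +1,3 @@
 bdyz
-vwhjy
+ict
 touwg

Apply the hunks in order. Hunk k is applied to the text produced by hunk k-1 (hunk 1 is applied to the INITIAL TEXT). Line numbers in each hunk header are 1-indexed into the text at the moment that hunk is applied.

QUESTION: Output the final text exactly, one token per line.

Answer: bdyz
ict
touwg
jxf
wkkgg
kxhfb
vtkt
byw

Derivation:
Hunk 1: at line 2 remove [vfy,noty,beva] add [icmlt,csvc,kxhfb] -> 7 lines: bdyz vwhjy icmlt csvc kxhfb vtkt byw
Hunk 2: at line 2 remove [icmlt,csvc] add [touwg,oplhs,sjf] -> 8 lines: bdyz vwhjy touwg oplhs sjf kxhfb vtkt byw
Hunk 3: at line 3 remove [oplhs,sjf] add [hwmx,lnijb,rprlp] -> 9 lines: bdyz vwhjy touwg hwmx lnijb rprlp kxhfb vtkt byw
Hunk 4: at line 4 remove [rprlp] add [drysr,pdi,nigx] -> 11 lines: bdyz vwhjy touwg hwmx lnijb drysr pdi nigx kxhfb vtkt byw
Hunk 5: at line 5 remove [pdi,nigx] add [wkkgg] -> 10 lines: bdyz vwhjy touwg hwmx lnijb drysr wkkgg kxhfb vtkt byw
Hunk 6: at line 2 remove [hwmx,lnijb,drysr] add [jxf] -> 8 lines: bdyz vwhjy touwg jxf wkkgg kxhfb vtkt byw
Hunk 7: at line 1 remove [vwhjy] add [ict] -> 8 lines: bdyz ict touwg jxf wkkgg kxhfb vtkt byw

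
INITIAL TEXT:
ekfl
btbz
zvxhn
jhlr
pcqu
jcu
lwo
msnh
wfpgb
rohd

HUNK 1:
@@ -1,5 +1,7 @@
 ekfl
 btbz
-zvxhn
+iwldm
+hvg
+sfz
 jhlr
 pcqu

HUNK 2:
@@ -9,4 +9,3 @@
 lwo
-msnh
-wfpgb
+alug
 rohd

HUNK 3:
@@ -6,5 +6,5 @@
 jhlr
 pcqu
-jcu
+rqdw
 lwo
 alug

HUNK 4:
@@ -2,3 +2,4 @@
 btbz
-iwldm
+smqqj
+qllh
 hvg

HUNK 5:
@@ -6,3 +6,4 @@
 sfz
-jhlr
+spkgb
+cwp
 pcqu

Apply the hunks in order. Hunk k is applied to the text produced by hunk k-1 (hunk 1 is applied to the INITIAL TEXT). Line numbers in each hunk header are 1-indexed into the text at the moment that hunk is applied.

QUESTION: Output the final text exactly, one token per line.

Answer: ekfl
btbz
smqqj
qllh
hvg
sfz
spkgb
cwp
pcqu
rqdw
lwo
alug
rohd

Derivation:
Hunk 1: at line 1 remove [zvxhn] add [iwldm,hvg,sfz] -> 12 lines: ekfl btbz iwldm hvg sfz jhlr pcqu jcu lwo msnh wfpgb rohd
Hunk 2: at line 9 remove [msnh,wfpgb] add [alug] -> 11 lines: ekfl btbz iwldm hvg sfz jhlr pcqu jcu lwo alug rohd
Hunk 3: at line 6 remove [jcu] add [rqdw] -> 11 lines: ekfl btbz iwldm hvg sfz jhlr pcqu rqdw lwo alug rohd
Hunk 4: at line 2 remove [iwldm] add [smqqj,qllh] -> 12 lines: ekfl btbz smqqj qllh hvg sfz jhlr pcqu rqdw lwo alug rohd
Hunk 5: at line 6 remove [jhlr] add [spkgb,cwp] -> 13 lines: ekfl btbz smqqj qllh hvg sfz spkgb cwp pcqu rqdw lwo alug rohd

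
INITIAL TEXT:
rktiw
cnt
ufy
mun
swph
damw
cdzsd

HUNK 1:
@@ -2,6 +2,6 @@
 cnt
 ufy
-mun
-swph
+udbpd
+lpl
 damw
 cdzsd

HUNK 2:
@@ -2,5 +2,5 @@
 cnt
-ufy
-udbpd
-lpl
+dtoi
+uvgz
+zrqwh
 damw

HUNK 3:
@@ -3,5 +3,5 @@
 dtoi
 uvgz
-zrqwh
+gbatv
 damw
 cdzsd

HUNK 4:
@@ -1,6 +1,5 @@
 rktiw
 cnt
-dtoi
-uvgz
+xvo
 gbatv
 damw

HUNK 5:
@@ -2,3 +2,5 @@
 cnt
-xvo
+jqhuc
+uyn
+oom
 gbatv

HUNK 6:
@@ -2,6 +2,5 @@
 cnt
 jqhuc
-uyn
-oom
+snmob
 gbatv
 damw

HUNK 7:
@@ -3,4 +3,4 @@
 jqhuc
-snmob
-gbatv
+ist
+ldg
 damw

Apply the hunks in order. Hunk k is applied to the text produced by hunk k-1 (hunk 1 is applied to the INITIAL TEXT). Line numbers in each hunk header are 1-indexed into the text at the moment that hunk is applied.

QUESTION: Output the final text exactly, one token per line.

Answer: rktiw
cnt
jqhuc
ist
ldg
damw
cdzsd

Derivation:
Hunk 1: at line 2 remove [mun,swph] add [udbpd,lpl] -> 7 lines: rktiw cnt ufy udbpd lpl damw cdzsd
Hunk 2: at line 2 remove [ufy,udbpd,lpl] add [dtoi,uvgz,zrqwh] -> 7 lines: rktiw cnt dtoi uvgz zrqwh damw cdzsd
Hunk 3: at line 3 remove [zrqwh] add [gbatv] -> 7 lines: rktiw cnt dtoi uvgz gbatv damw cdzsd
Hunk 4: at line 1 remove [dtoi,uvgz] add [xvo] -> 6 lines: rktiw cnt xvo gbatv damw cdzsd
Hunk 5: at line 2 remove [xvo] add [jqhuc,uyn,oom] -> 8 lines: rktiw cnt jqhuc uyn oom gbatv damw cdzsd
Hunk 6: at line 2 remove [uyn,oom] add [snmob] -> 7 lines: rktiw cnt jqhuc snmob gbatv damw cdzsd
Hunk 7: at line 3 remove [snmob,gbatv] add [ist,ldg] -> 7 lines: rktiw cnt jqhuc ist ldg damw cdzsd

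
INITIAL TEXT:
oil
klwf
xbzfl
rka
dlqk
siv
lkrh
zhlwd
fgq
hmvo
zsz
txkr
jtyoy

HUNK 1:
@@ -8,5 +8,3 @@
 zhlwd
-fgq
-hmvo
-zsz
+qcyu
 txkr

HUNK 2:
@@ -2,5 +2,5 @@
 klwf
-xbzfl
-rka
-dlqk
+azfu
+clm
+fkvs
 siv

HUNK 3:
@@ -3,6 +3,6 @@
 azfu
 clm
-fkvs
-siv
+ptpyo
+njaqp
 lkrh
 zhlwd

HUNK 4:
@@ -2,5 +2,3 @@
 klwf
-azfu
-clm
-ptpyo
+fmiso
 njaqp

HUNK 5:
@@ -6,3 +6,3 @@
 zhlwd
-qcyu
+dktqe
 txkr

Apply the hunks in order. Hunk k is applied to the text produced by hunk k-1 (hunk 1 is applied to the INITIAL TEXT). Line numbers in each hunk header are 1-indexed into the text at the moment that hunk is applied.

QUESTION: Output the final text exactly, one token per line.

Answer: oil
klwf
fmiso
njaqp
lkrh
zhlwd
dktqe
txkr
jtyoy

Derivation:
Hunk 1: at line 8 remove [fgq,hmvo,zsz] add [qcyu] -> 11 lines: oil klwf xbzfl rka dlqk siv lkrh zhlwd qcyu txkr jtyoy
Hunk 2: at line 2 remove [xbzfl,rka,dlqk] add [azfu,clm,fkvs] -> 11 lines: oil klwf azfu clm fkvs siv lkrh zhlwd qcyu txkr jtyoy
Hunk 3: at line 3 remove [fkvs,siv] add [ptpyo,njaqp] -> 11 lines: oil klwf azfu clm ptpyo njaqp lkrh zhlwd qcyu txkr jtyoy
Hunk 4: at line 2 remove [azfu,clm,ptpyo] add [fmiso] -> 9 lines: oil klwf fmiso njaqp lkrh zhlwd qcyu txkr jtyoy
Hunk 5: at line 6 remove [qcyu] add [dktqe] -> 9 lines: oil klwf fmiso njaqp lkrh zhlwd dktqe txkr jtyoy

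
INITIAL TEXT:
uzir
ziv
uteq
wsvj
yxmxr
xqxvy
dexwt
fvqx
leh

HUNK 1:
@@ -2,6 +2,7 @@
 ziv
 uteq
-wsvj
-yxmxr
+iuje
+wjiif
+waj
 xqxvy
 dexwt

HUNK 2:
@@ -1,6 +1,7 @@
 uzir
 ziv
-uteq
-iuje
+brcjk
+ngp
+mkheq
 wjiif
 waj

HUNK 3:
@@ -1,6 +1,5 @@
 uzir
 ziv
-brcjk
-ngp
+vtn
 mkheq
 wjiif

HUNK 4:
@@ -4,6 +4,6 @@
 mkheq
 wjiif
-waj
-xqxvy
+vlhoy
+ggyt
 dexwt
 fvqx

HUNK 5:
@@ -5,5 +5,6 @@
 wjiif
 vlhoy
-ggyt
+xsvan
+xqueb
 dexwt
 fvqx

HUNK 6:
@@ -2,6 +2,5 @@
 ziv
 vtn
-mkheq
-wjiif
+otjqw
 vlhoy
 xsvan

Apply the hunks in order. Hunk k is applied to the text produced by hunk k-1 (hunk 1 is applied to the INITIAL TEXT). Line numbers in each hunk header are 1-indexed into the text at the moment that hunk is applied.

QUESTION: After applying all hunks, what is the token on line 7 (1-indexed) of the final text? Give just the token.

Answer: xqueb

Derivation:
Hunk 1: at line 2 remove [wsvj,yxmxr] add [iuje,wjiif,waj] -> 10 lines: uzir ziv uteq iuje wjiif waj xqxvy dexwt fvqx leh
Hunk 2: at line 1 remove [uteq,iuje] add [brcjk,ngp,mkheq] -> 11 lines: uzir ziv brcjk ngp mkheq wjiif waj xqxvy dexwt fvqx leh
Hunk 3: at line 1 remove [brcjk,ngp] add [vtn] -> 10 lines: uzir ziv vtn mkheq wjiif waj xqxvy dexwt fvqx leh
Hunk 4: at line 4 remove [waj,xqxvy] add [vlhoy,ggyt] -> 10 lines: uzir ziv vtn mkheq wjiif vlhoy ggyt dexwt fvqx leh
Hunk 5: at line 5 remove [ggyt] add [xsvan,xqueb] -> 11 lines: uzir ziv vtn mkheq wjiif vlhoy xsvan xqueb dexwt fvqx leh
Hunk 6: at line 2 remove [mkheq,wjiif] add [otjqw] -> 10 lines: uzir ziv vtn otjqw vlhoy xsvan xqueb dexwt fvqx leh
Final line 7: xqueb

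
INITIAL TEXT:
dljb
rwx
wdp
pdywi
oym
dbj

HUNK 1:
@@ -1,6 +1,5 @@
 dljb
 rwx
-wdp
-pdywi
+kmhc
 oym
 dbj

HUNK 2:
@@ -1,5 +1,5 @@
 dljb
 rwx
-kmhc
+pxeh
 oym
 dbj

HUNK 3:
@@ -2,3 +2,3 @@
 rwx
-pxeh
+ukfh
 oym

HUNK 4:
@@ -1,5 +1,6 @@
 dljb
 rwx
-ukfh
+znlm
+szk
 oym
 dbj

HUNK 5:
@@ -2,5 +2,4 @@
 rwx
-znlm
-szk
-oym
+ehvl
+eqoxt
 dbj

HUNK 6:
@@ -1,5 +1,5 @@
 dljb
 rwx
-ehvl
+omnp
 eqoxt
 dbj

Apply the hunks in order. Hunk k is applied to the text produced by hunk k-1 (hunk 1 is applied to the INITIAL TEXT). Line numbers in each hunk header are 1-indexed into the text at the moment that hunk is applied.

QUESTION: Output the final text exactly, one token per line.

Answer: dljb
rwx
omnp
eqoxt
dbj

Derivation:
Hunk 1: at line 1 remove [wdp,pdywi] add [kmhc] -> 5 lines: dljb rwx kmhc oym dbj
Hunk 2: at line 1 remove [kmhc] add [pxeh] -> 5 lines: dljb rwx pxeh oym dbj
Hunk 3: at line 2 remove [pxeh] add [ukfh] -> 5 lines: dljb rwx ukfh oym dbj
Hunk 4: at line 1 remove [ukfh] add [znlm,szk] -> 6 lines: dljb rwx znlm szk oym dbj
Hunk 5: at line 2 remove [znlm,szk,oym] add [ehvl,eqoxt] -> 5 lines: dljb rwx ehvl eqoxt dbj
Hunk 6: at line 1 remove [ehvl] add [omnp] -> 5 lines: dljb rwx omnp eqoxt dbj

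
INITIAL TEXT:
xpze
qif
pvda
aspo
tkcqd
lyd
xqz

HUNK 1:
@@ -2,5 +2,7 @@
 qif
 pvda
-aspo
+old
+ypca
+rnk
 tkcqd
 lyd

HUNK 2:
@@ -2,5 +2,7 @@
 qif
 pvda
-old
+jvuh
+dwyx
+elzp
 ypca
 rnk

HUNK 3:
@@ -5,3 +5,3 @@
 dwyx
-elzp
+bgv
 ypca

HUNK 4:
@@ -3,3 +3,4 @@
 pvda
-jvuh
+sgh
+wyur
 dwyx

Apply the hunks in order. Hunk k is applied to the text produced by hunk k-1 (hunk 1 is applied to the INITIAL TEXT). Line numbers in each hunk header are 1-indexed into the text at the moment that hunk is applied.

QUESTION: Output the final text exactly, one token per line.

Answer: xpze
qif
pvda
sgh
wyur
dwyx
bgv
ypca
rnk
tkcqd
lyd
xqz

Derivation:
Hunk 1: at line 2 remove [aspo] add [old,ypca,rnk] -> 9 lines: xpze qif pvda old ypca rnk tkcqd lyd xqz
Hunk 2: at line 2 remove [old] add [jvuh,dwyx,elzp] -> 11 lines: xpze qif pvda jvuh dwyx elzp ypca rnk tkcqd lyd xqz
Hunk 3: at line 5 remove [elzp] add [bgv] -> 11 lines: xpze qif pvda jvuh dwyx bgv ypca rnk tkcqd lyd xqz
Hunk 4: at line 3 remove [jvuh] add [sgh,wyur] -> 12 lines: xpze qif pvda sgh wyur dwyx bgv ypca rnk tkcqd lyd xqz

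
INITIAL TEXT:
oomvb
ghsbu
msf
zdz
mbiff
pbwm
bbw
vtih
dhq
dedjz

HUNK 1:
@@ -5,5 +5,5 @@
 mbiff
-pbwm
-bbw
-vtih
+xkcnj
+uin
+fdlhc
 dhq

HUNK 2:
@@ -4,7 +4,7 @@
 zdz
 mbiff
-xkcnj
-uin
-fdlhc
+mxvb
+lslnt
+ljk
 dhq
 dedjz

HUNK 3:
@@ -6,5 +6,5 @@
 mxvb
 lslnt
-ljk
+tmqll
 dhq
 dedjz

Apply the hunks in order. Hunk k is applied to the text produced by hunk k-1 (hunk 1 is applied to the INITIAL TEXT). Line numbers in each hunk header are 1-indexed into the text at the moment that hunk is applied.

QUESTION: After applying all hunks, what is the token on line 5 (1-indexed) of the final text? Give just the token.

Hunk 1: at line 5 remove [pbwm,bbw,vtih] add [xkcnj,uin,fdlhc] -> 10 lines: oomvb ghsbu msf zdz mbiff xkcnj uin fdlhc dhq dedjz
Hunk 2: at line 4 remove [xkcnj,uin,fdlhc] add [mxvb,lslnt,ljk] -> 10 lines: oomvb ghsbu msf zdz mbiff mxvb lslnt ljk dhq dedjz
Hunk 3: at line 6 remove [ljk] add [tmqll] -> 10 lines: oomvb ghsbu msf zdz mbiff mxvb lslnt tmqll dhq dedjz
Final line 5: mbiff

Answer: mbiff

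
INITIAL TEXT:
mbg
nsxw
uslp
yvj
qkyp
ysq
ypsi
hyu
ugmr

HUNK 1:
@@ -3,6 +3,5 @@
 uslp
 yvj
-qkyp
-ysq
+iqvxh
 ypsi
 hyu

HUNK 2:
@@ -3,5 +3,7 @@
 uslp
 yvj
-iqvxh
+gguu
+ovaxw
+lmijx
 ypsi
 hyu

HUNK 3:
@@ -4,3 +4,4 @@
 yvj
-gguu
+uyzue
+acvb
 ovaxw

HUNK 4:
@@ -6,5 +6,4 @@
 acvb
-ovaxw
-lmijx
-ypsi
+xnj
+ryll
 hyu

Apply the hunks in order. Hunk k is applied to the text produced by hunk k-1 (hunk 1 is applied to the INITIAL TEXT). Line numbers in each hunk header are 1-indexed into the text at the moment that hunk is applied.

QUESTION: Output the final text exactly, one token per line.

Answer: mbg
nsxw
uslp
yvj
uyzue
acvb
xnj
ryll
hyu
ugmr

Derivation:
Hunk 1: at line 3 remove [qkyp,ysq] add [iqvxh] -> 8 lines: mbg nsxw uslp yvj iqvxh ypsi hyu ugmr
Hunk 2: at line 3 remove [iqvxh] add [gguu,ovaxw,lmijx] -> 10 lines: mbg nsxw uslp yvj gguu ovaxw lmijx ypsi hyu ugmr
Hunk 3: at line 4 remove [gguu] add [uyzue,acvb] -> 11 lines: mbg nsxw uslp yvj uyzue acvb ovaxw lmijx ypsi hyu ugmr
Hunk 4: at line 6 remove [ovaxw,lmijx,ypsi] add [xnj,ryll] -> 10 lines: mbg nsxw uslp yvj uyzue acvb xnj ryll hyu ugmr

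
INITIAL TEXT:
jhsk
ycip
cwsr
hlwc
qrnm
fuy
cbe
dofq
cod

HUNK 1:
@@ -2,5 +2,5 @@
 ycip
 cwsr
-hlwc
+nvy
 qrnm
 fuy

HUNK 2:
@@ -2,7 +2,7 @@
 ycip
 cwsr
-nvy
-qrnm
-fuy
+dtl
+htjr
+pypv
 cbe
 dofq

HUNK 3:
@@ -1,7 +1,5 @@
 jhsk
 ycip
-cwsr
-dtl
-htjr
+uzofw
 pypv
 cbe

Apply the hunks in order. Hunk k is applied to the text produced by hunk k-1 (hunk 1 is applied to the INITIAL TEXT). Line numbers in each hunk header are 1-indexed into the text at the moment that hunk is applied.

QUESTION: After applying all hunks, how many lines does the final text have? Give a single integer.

Hunk 1: at line 2 remove [hlwc] add [nvy] -> 9 lines: jhsk ycip cwsr nvy qrnm fuy cbe dofq cod
Hunk 2: at line 2 remove [nvy,qrnm,fuy] add [dtl,htjr,pypv] -> 9 lines: jhsk ycip cwsr dtl htjr pypv cbe dofq cod
Hunk 3: at line 1 remove [cwsr,dtl,htjr] add [uzofw] -> 7 lines: jhsk ycip uzofw pypv cbe dofq cod
Final line count: 7

Answer: 7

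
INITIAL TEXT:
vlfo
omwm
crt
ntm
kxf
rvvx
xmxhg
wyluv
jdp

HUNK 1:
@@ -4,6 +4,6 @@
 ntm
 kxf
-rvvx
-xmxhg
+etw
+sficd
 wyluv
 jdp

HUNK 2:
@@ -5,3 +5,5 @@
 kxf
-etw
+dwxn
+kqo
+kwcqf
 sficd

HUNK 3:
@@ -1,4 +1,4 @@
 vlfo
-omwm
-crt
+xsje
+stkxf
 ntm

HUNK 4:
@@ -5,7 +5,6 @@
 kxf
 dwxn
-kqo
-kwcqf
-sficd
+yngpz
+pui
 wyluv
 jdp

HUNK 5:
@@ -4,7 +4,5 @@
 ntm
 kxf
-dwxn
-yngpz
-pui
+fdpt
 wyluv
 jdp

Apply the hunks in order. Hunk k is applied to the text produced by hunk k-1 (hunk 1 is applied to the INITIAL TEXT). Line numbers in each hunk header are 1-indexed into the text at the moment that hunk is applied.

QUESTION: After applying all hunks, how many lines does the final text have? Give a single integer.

Answer: 8

Derivation:
Hunk 1: at line 4 remove [rvvx,xmxhg] add [etw,sficd] -> 9 lines: vlfo omwm crt ntm kxf etw sficd wyluv jdp
Hunk 2: at line 5 remove [etw] add [dwxn,kqo,kwcqf] -> 11 lines: vlfo omwm crt ntm kxf dwxn kqo kwcqf sficd wyluv jdp
Hunk 3: at line 1 remove [omwm,crt] add [xsje,stkxf] -> 11 lines: vlfo xsje stkxf ntm kxf dwxn kqo kwcqf sficd wyluv jdp
Hunk 4: at line 5 remove [kqo,kwcqf,sficd] add [yngpz,pui] -> 10 lines: vlfo xsje stkxf ntm kxf dwxn yngpz pui wyluv jdp
Hunk 5: at line 4 remove [dwxn,yngpz,pui] add [fdpt] -> 8 lines: vlfo xsje stkxf ntm kxf fdpt wyluv jdp
Final line count: 8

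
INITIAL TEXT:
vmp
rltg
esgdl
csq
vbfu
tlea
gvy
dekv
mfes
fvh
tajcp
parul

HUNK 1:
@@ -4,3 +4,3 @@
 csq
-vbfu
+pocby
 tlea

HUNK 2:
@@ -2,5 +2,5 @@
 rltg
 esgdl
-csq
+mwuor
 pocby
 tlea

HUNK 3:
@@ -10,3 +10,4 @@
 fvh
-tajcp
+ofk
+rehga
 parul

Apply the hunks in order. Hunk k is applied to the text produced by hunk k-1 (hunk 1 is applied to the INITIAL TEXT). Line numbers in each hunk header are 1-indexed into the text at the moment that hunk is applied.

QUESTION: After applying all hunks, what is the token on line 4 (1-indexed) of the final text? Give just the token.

Answer: mwuor

Derivation:
Hunk 1: at line 4 remove [vbfu] add [pocby] -> 12 lines: vmp rltg esgdl csq pocby tlea gvy dekv mfes fvh tajcp parul
Hunk 2: at line 2 remove [csq] add [mwuor] -> 12 lines: vmp rltg esgdl mwuor pocby tlea gvy dekv mfes fvh tajcp parul
Hunk 3: at line 10 remove [tajcp] add [ofk,rehga] -> 13 lines: vmp rltg esgdl mwuor pocby tlea gvy dekv mfes fvh ofk rehga parul
Final line 4: mwuor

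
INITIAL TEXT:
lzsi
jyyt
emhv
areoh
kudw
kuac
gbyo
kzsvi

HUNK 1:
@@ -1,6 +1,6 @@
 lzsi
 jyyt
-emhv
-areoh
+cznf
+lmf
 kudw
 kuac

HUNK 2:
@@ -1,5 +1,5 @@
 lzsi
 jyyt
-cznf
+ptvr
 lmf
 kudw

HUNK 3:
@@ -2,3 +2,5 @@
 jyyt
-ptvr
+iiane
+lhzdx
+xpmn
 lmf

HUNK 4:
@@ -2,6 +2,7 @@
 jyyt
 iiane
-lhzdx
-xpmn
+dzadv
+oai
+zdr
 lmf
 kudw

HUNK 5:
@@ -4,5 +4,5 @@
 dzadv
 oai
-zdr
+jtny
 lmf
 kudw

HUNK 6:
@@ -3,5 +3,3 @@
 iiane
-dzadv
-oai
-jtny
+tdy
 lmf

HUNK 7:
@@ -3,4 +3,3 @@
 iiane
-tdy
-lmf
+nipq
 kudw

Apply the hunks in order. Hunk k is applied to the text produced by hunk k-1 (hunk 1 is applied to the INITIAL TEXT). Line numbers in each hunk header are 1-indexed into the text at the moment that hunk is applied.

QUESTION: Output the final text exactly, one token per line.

Answer: lzsi
jyyt
iiane
nipq
kudw
kuac
gbyo
kzsvi

Derivation:
Hunk 1: at line 1 remove [emhv,areoh] add [cznf,lmf] -> 8 lines: lzsi jyyt cznf lmf kudw kuac gbyo kzsvi
Hunk 2: at line 1 remove [cznf] add [ptvr] -> 8 lines: lzsi jyyt ptvr lmf kudw kuac gbyo kzsvi
Hunk 3: at line 2 remove [ptvr] add [iiane,lhzdx,xpmn] -> 10 lines: lzsi jyyt iiane lhzdx xpmn lmf kudw kuac gbyo kzsvi
Hunk 4: at line 2 remove [lhzdx,xpmn] add [dzadv,oai,zdr] -> 11 lines: lzsi jyyt iiane dzadv oai zdr lmf kudw kuac gbyo kzsvi
Hunk 5: at line 4 remove [zdr] add [jtny] -> 11 lines: lzsi jyyt iiane dzadv oai jtny lmf kudw kuac gbyo kzsvi
Hunk 6: at line 3 remove [dzadv,oai,jtny] add [tdy] -> 9 lines: lzsi jyyt iiane tdy lmf kudw kuac gbyo kzsvi
Hunk 7: at line 3 remove [tdy,lmf] add [nipq] -> 8 lines: lzsi jyyt iiane nipq kudw kuac gbyo kzsvi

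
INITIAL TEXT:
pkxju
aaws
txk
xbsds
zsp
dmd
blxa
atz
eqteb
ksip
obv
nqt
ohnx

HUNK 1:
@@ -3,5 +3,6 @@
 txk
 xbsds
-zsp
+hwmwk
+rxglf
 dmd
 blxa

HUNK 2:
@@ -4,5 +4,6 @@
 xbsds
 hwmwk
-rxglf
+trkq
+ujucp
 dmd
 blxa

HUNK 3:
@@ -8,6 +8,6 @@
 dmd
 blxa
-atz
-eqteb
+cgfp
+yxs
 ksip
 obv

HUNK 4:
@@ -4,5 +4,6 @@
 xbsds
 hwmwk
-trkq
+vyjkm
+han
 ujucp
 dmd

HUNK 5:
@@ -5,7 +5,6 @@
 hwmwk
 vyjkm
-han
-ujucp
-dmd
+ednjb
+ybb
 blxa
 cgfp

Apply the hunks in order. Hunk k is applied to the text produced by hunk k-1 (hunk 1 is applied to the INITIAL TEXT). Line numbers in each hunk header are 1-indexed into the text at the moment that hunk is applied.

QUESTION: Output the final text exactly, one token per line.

Hunk 1: at line 3 remove [zsp] add [hwmwk,rxglf] -> 14 lines: pkxju aaws txk xbsds hwmwk rxglf dmd blxa atz eqteb ksip obv nqt ohnx
Hunk 2: at line 4 remove [rxglf] add [trkq,ujucp] -> 15 lines: pkxju aaws txk xbsds hwmwk trkq ujucp dmd blxa atz eqteb ksip obv nqt ohnx
Hunk 3: at line 8 remove [atz,eqteb] add [cgfp,yxs] -> 15 lines: pkxju aaws txk xbsds hwmwk trkq ujucp dmd blxa cgfp yxs ksip obv nqt ohnx
Hunk 4: at line 4 remove [trkq] add [vyjkm,han] -> 16 lines: pkxju aaws txk xbsds hwmwk vyjkm han ujucp dmd blxa cgfp yxs ksip obv nqt ohnx
Hunk 5: at line 5 remove [han,ujucp,dmd] add [ednjb,ybb] -> 15 lines: pkxju aaws txk xbsds hwmwk vyjkm ednjb ybb blxa cgfp yxs ksip obv nqt ohnx

Answer: pkxju
aaws
txk
xbsds
hwmwk
vyjkm
ednjb
ybb
blxa
cgfp
yxs
ksip
obv
nqt
ohnx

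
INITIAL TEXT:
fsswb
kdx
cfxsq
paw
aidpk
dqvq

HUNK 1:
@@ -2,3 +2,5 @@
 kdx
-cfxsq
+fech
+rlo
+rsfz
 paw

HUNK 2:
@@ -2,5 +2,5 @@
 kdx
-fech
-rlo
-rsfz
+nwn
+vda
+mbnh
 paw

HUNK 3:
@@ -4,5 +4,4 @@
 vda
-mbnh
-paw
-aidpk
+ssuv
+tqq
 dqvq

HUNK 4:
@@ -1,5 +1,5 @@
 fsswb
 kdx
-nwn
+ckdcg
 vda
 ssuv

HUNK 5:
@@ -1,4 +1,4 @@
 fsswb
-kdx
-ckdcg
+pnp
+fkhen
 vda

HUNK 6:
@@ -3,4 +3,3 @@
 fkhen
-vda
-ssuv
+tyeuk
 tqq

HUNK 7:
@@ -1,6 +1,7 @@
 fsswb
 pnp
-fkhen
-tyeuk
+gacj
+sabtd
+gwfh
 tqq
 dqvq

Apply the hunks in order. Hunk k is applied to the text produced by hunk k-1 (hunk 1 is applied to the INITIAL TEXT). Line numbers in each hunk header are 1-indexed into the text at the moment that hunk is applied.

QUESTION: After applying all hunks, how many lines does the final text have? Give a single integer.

Answer: 7

Derivation:
Hunk 1: at line 2 remove [cfxsq] add [fech,rlo,rsfz] -> 8 lines: fsswb kdx fech rlo rsfz paw aidpk dqvq
Hunk 2: at line 2 remove [fech,rlo,rsfz] add [nwn,vda,mbnh] -> 8 lines: fsswb kdx nwn vda mbnh paw aidpk dqvq
Hunk 3: at line 4 remove [mbnh,paw,aidpk] add [ssuv,tqq] -> 7 lines: fsswb kdx nwn vda ssuv tqq dqvq
Hunk 4: at line 1 remove [nwn] add [ckdcg] -> 7 lines: fsswb kdx ckdcg vda ssuv tqq dqvq
Hunk 5: at line 1 remove [kdx,ckdcg] add [pnp,fkhen] -> 7 lines: fsswb pnp fkhen vda ssuv tqq dqvq
Hunk 6: at line 3 remove [vda,ssuv] add [tyeuk] -> 6 lines: fsswb pnp fkhen tyeuk tqq dqvq
Hunk 7: at line 1 remove [fkhen,tyeuk] add [gacj,sabtd,gwfh] -> 7 lines: fsswb pnp gacj sabtd gwfh tqq dqvq
Final line count: 7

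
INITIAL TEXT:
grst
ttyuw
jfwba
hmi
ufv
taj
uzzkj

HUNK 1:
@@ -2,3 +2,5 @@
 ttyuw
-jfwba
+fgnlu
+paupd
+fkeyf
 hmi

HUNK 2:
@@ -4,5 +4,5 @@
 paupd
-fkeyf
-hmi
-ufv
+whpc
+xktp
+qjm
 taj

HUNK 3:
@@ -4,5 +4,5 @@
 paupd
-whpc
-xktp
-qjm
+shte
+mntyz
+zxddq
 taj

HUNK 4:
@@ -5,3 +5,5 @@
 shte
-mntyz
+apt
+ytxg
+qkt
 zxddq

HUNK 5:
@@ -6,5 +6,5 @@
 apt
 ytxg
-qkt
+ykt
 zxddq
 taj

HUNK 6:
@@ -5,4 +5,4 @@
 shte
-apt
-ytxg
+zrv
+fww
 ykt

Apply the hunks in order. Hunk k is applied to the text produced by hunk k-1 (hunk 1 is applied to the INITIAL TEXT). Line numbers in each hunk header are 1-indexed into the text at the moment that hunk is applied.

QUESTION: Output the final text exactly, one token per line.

Hunk 1: at line 2 remove [jfwba] add [fgnlu,paupd,fkeyf] -> 9 lines: grst ttyuw fgnlu paupd fkeyf hmi ufv taj uzzkj
Hunk 2: at line 4 remove [fkeyf,hmi,ufv] add [whpc,xktp,qjm] -> 9 lines: grst ttyuw fgnlu paupd whpc xktp qjm taj uzzkj
Hunk 3: at line 4 remove [whpc,xktp,qjm] add [shte,mntyz,zxddq] -> 9 lines: grst ttyuw fgnlu paupd shte mntyz zxddq taj uzzkj
Hunk 4: at line 5 remove [mntyz] add [apt,ytxg,qkt] -> 11 lines: grst ttyuw fgnlu paupd shte apt ytxg qkt zxddq taj uzzkj
Hunk 5: at line 6 remove [qkt] add [ykt] -> 11 lines: grst ttyuw fgnlu paupd shte apt ytxg ykt zxddq taj uzzkj
Hunk 6: at line 5 remove [apt,ytxg] add [zrv,fww] -> 11 lines: grst ttyuw fgnlu paupd shte zrv fww ykt zxddq taj uzzkj

Answer: grst
ttyuw
fgnlu
paupd
shte
zrv
fww
ykt
zxddq
taj
uzzkj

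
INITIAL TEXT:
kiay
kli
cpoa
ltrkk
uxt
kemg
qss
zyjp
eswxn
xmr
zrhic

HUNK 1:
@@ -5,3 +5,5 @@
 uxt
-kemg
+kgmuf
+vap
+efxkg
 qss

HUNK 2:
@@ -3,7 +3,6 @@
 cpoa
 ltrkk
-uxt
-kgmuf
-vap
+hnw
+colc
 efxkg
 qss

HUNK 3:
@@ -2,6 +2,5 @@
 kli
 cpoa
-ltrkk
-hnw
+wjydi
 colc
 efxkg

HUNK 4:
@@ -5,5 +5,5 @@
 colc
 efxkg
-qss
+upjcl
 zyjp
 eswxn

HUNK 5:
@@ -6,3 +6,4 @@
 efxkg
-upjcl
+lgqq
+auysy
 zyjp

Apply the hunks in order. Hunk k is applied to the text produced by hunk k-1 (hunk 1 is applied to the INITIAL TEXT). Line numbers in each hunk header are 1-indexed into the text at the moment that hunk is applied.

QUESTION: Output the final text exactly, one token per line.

Answer: kiay
kli
cpoa
wjydi
colc
efxkg
lgqq
auysy
zyjp
eswxn
xmr
zrhic

Derivation:
Hunk 1: at line 5 remove [kemg] add [kgmuf,vap,efxkg] -> 13 lines: kiay kli cpoa ltrkk uxt kgmuf vap efxkg qss zyjp eswxn xmr zrhic
Hunk 2: at line 3 remove [uxt,kgmuf,vap] add [hnw,colc] -> 12 lines: kiay kli cpoa ltrkk hnw colc efxkg qss zyjp eswxn xmr zrhic
Hunk 3: at line 2 remove [ltrkk,hnw] add [wjydi] -> 11 lines: kiay kli cpoa wjydi colc efxkg qss zyjp eswxn xmr zrhic
Hunk 4: at line 5 remove [qss] add [upjcl] -> 11 lines: kiay kli cpoa wjydi colc efxkg upjcl zyjp eswxn xmr zrhic
Hunk 5: at line 6 remove [upjcl] add [lgqq,auysy] -> 12 lines: kiay kli cpoa wjydi colc efxkg lgqq auysy zyjp eswxn xmr zrhic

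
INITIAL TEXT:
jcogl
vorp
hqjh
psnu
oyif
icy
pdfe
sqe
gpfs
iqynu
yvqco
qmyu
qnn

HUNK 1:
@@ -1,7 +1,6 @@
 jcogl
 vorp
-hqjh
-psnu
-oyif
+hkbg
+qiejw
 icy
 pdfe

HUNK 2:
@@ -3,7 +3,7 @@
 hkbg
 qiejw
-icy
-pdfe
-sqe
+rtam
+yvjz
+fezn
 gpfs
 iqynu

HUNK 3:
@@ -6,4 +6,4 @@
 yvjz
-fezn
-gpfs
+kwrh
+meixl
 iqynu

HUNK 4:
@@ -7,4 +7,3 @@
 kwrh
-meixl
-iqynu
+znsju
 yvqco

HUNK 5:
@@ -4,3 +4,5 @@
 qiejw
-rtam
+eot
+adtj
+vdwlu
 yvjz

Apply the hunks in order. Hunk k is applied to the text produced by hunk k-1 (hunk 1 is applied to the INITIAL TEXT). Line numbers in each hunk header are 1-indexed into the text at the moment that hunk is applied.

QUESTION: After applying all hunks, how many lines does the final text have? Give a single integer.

Hunk 1: at line 1 remove [hqjh,psnu,oyif] add [hkbg,qiejw] -> 12 lines: jcogl vorp hkbg qiejw icy pdfe sqe gpfs iqynu yvqco qmyu qnn
Hunk 2: at line 3 remove [icy,pdfe,sqe] add [rtam,yvjz,fezn] -> 12 lines: jcogl vorp hkbg qiejw rtam yvjz fezn gpfs iqynu yvqco qmyu qnn
Hunk 3: at line 6 remove [fezn,gpfs] add [kwrh,meixl] -> 12 lines: jcogl vorp hkbg qiejw rtam yvjz kwrh meixl iqynu yvqco qmyu qnn
Hunk 4: at line 7 remove [meixl,iqynu] add [znsju] -> 11 lines: jcogl vorp hkbg qiejw rtam yvjz kwrh znsju yvqco qmyu qnn
Hunk 5: at line 4 remove [rtam] add [eot,adtj,vdwlu] -> 13 lines: jcogl vorp hkbg qiejw eot adtj vdwlu yvjz kwrh znsju yvqco qmyu qnn
Final line count: 13

Answer: 13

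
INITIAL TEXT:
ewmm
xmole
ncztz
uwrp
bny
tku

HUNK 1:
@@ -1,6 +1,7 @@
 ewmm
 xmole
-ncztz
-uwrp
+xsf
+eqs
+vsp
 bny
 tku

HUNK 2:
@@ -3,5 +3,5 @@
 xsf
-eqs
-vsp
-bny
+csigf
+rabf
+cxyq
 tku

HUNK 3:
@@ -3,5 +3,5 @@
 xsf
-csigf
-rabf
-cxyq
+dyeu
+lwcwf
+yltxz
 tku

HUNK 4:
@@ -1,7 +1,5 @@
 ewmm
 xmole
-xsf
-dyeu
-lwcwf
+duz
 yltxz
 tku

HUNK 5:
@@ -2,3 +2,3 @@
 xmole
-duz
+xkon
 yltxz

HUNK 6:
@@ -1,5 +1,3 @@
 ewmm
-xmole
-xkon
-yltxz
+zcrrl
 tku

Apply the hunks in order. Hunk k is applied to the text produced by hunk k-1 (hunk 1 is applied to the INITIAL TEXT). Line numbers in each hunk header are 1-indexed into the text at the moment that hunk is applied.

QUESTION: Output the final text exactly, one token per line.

Answer: ewmm
zcrrl
tku

Derivation:
Hunk 1: at line 1 remove [ncztz,uwrp] add [xsf,eqs,vsp] -> 7 lines: ewmm xmole xsf eqs vsp bny tku
Hunk 2: at line 3 remove [eqs,vsp,bny] add [csigf,rabf,cxyq] -> 7 lines: ewmm xmole xsf csigf rabf cxyq tku
Hunk 3: at line 3 remove [csigf,rabf,cxyq] add [dyeu,lwcwf,yltxz] -> 7 lines: ewmm xmole xsf dyeu lwcwf yltxz tku
Hunk 4: at line 1 remove [xsf,dyeu,lwcwf] add [duz] -> 5 lines: ewmm xmole duz yltxz tku
Hunk 5: at line 2 remove [duz] add [xkon] -> 5 lines: ewmm xmole xkon yltxz tku
Hunk 6: at line 1 remove [xmole,xkon,yltxz] add [zcrrl] -> 3 lines: ewmm zcrrl tku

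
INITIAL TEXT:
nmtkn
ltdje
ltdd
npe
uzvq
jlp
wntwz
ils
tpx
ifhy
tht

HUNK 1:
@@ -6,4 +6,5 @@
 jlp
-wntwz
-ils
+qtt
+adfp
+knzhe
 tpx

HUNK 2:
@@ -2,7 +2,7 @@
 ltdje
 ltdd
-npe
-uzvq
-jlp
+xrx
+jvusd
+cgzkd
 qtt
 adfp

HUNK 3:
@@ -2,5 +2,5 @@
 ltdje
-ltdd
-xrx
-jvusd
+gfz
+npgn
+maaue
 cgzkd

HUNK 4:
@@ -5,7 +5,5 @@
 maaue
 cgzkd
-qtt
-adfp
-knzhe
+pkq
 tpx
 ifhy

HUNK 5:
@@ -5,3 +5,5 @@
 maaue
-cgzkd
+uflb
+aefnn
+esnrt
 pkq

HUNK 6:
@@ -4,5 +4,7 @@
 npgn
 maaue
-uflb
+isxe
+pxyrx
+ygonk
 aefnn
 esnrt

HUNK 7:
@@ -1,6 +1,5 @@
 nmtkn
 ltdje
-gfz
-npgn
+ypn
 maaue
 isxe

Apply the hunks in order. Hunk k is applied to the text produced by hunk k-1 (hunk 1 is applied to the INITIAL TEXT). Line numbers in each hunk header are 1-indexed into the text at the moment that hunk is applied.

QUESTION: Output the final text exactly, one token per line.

Answer: nmtkn
ltdje
ypn
maaue
isxe
pxyrx
ygonk
aefnn
esnrt
pkq
tpx
ifhy
tht

Derivation:
Hunk 1: at line 6 remove [wntwz,ils] add [qtt,adfp,knzhe] -> 12 lines: nmtkn ltdje ltdd npe uzvq jlp qtt adfp knzhe tpx ifhy tht
Hunk 2: at line 2 remove [npe,uzvq,jlp] add [xrx,jvusd,cgzkd] -> 12 lines: nmtkn ltdje ltdd xrx jvusd cgzkd qtt adfp knzhe tpx ifhy tht
Hunk 3: at line 2 remove [ltdd,xrx,jvusd] add [gfz,npgn,maaue] -> 12 lines: nmtkn ltdje gfz npgn maaue cgzkd qtt adfp knzhe tpx ifhy tht
Hunk 4: at line 5 remove [qtt,adfp,knzhe] add [pkq] -> 10 lines: nmtkn ltdje gfz npgn maaue cgzkd pkq tpx ifhy tht
Hunk 5: at line 5 remove [cgzkd] add [uflb,aefnn,esnrt] -> 12 lines: nmtkn ltdje gfz npgn maaue uflb aefnn esnrt pkq tpx ifhy tht
Hunk 6: at line 4 remove [uflb] add [isxe,pxyrx,ygonk] -> 14 lines: nmtkn ltdje gfz npgn maaue isxe pxyrx ygonk aefnn esnrt pkq tpx ifhy tht
Hunk 7: at line 1 remove [gfz,npgn] add [ypn] -> 13 lines: nmtkn ltdje ypn maaue isxe pxyrx ygonk aefnn esnrt pkq tpx ifhy tht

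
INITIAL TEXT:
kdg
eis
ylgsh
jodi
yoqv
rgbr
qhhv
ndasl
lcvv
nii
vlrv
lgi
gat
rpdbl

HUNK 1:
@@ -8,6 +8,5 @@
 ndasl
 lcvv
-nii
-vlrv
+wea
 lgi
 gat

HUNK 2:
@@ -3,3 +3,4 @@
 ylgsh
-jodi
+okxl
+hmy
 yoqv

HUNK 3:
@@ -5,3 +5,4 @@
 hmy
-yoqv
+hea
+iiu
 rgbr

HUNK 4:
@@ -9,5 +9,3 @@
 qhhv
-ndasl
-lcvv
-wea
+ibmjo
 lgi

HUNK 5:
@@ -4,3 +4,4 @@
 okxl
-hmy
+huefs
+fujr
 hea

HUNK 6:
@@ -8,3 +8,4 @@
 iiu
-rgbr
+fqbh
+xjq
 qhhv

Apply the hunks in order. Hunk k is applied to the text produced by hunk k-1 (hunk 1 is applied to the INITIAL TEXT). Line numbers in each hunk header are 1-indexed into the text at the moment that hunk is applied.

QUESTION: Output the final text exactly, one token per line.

Hunk 1: at line 8 remove [nii,vlrv] add [wea] -> 13 lines: kdg eis ylgsh jodi yoqv rgbr qhhv ndasl lcvv wea lgi gat rpdbl
Hunk 2: at line 3 remove [jodi] add [okxl,hmy] -> 14 lines: kdg eis ylgsh okxl hmy yoqv rgbr qhhv ndasl lcvv wea lgi gat rpdbl
Hunk 3: at line 5 remove [yoqv] add [hea,iiu] -> 15 lines: kdg eis ylgsh okxl hmy hea iiu rgbr qhhv ndasl lcvv wea lgi gat rpdbl
Hunk 4: at line 9 remove [ndasl,lcvv,wea] add [ibmjo] -> 13 lines: kdg eis ylgsh okxl hmy hea iiu rgbr qhhv ibmjo lgi gat rpdbl
Hunk 5: at line 4 remove [hmy] add [huefs,fujr] -> 14 lines: kdg eis ylgsh okxl huefs fujr hea iiu rgbr qhhv ibmjo lgi gat rpdbl
Hunk 6: at line 8 remove [rgbr] add [fqbh,xjq] -> 15 lines: kdg eis ylgsh okxl huefs fujr hea iiu fqbh xjq qhhv ibmjo lgi gat rpdbl

Answer: kdg
eis
ylgsh
okxl
huefs
fujr
hea
iiu
fqbh
xjq
qhhv
ibmjo
lgi
gat
rpdbl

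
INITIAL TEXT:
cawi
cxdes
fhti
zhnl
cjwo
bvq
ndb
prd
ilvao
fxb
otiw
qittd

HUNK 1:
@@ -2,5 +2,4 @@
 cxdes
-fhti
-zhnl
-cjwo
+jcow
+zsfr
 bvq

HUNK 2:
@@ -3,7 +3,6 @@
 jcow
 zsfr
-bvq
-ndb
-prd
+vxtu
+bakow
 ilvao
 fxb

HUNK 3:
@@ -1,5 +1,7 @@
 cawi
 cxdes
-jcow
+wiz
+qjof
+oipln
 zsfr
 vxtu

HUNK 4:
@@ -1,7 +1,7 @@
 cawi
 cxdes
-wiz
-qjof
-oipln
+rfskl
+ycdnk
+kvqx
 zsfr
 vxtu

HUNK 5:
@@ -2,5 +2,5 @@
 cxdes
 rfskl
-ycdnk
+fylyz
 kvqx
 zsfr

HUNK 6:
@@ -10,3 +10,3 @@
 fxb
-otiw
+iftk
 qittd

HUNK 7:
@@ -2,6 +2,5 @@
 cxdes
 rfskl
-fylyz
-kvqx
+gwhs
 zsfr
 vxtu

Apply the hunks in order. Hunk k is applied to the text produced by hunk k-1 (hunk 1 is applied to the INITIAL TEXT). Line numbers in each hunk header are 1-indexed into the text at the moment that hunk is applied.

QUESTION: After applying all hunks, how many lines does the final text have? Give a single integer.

Hunk 1: at line 2 remove [fhti,zhnl,cjwo] add [jcow,zsfr] -> 11 lines: cawi cxdes jcow zsfr bvq ndb prd ilvao fxb otiw qittd
Hunk 2: at line 3 remove [bvq,ndb,prd] add [vxtu,bakow] -> 10 lines: cawi cxdes jcow zsfr vxtu bakow ilvao fxb otiw qittd
Hunk 3: at line 1 remove [jcow] add [wiz,qjof,oipln] -> 12 lines: cawi cxdes wiz qjof oipln zsfr vxtu bakow ilvao fxb otiw qittd
Hunk 4: at line 1 remove [wiz,qjof,oipln] add [rfskl,ycdnk,kvqx] -> 12 lines: cawi cxdes rfskl ycdnk kvqx zsfr vxtu bakow ilvao fxb otiw qittd
Hunk 5: at line 2 remove [ycdnk] add [fylyz] -> 12 lines: cawi cxdes rfskl fylyz kvqx zsfr vxtu bakow ilvao fxb otiw qittd
Hunk 6: at line 10 remove [otiw] add [iftk] -> 12 lines: cawi cxdes rfskl fylyz kvqx zsfr vxtu bakow ilvao fxb iftk qittd
Hunk 7: at line 2 remove [fylyz,kvqx] add [gwhs] -> 11 lines: cawi cxdes rfskl gwhs zsfr vxtu bakow ilvao fxb iftk qittd
Final line count: 11

Answer: 11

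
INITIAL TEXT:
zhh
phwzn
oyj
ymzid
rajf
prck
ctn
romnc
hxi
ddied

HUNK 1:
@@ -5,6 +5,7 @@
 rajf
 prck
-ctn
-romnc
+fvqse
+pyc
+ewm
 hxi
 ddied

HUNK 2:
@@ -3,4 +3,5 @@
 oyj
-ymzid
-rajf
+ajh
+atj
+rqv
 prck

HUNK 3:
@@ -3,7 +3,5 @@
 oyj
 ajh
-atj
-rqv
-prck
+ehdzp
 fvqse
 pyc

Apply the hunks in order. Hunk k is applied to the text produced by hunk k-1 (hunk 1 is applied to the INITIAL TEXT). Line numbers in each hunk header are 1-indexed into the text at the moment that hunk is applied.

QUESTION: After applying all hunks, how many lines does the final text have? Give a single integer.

Answer: 10

Derivation:
Hunk 1: at line 5 remove [ctn,romnc] add [fvqse,pyc,ewm] -> 11 lines: zhh phwzn oyj ymzid rajf prck fvqse pyc ewm hxi ddied
Hunk 2: at line 3 remove [ymzid,rajf] add [ajh,atj,rqv] -> 12 lines: zhh phwzn oyj ajh atj rqv prck fvqse pyc ewm hxi ddied
Hunk 3: at line 3 remove [atj,rqv,prck] add [ehdzp] -> 10 lines: zhh phwzn oyj ajh ehdzp fvqse pyc ewm hxi ddied
Final line count: 10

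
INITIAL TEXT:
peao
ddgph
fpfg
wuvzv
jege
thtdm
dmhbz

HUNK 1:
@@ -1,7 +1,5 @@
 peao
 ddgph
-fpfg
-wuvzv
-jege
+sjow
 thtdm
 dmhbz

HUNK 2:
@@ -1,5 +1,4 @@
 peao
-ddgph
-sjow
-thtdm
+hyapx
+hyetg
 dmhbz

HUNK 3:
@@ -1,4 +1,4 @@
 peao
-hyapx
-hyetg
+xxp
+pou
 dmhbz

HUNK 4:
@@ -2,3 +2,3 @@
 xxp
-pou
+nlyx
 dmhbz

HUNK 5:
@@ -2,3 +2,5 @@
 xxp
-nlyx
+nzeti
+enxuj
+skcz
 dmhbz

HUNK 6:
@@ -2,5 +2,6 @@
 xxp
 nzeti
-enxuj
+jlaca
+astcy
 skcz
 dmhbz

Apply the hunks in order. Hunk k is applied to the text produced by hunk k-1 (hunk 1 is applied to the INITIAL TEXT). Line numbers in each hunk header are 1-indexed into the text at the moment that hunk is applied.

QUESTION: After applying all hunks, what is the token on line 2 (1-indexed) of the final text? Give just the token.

Answer: xxp

Derivation:
Hunk 1: at line 1 remove [fpfg,wuvzv,jege] add [sjow] -> 5 lines: peao ddgph sjow thtdm dmhbz
Hunk 2: at line 1 remove [ddgph,sjow,thtdm] add [hyapx,hyetg] -> 4 lines: peao hyapx hyetg dmhbz
Hunk 3: at line 1 remove [hyapx,hyetg] add [xxp,pou] -> 4 lines: peao xxp pou dmhbz
Hunk 4: at line 2 remove [pou] add [nlyx] -> 4 lines: peao xxp nlyx dmhbz
Hunk 5: at line 2 remove [nlyx] add [nzeti,enxuj,skcz] -> 6 lines: peao xxp nzeti enxuj skcz dmhbz
Hunk 6: at line 2 remove [enxuj] add [jlaca,astcy] -> 7 lines: peao xxp nzeti jlaca astcy skcz dmhbz
Final line 2: xxp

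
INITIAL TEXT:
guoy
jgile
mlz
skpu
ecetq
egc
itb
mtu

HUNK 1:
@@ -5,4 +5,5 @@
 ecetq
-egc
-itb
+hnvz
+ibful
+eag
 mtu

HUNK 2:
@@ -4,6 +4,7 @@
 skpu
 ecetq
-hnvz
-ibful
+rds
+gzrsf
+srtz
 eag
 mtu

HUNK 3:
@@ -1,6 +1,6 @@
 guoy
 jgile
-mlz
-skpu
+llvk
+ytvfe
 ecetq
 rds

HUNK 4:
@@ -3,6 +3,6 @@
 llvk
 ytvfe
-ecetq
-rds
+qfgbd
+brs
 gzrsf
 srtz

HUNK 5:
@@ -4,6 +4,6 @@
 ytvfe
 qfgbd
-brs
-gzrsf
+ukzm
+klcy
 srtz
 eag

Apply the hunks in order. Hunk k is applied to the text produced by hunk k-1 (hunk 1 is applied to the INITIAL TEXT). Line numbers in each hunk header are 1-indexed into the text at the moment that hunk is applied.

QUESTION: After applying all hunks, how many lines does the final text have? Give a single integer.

Answer: 10

Derivation:
Hunk 1: at line 5 remove [egc,itb] add [hnvz,ibful,eag] -> 9 lines: guoy jgile mlz skpu ecetq hnvz ibful eag mtu
Hunk 2: at line 4 remove [hnvz,ibful] add [rds,gzrsf,srtz] -> 10 lines: guoy jgile mlz skpu ecetq rds gzrsf srtz eag mtu
Hunk 3: at line 1 remove [mlz,skpu] add [llvk,ytvfe] -> 10 lines: guoy jgile llvk ytvfe ecetq rds gzrsf srtz eag mtu
Hunk 4: at line 3 remove [ecetq,rds] add [qfgbd,brs] -> 10 lines: guoy jgile llvk ytvfe qfgbd brs gzrsf srtz eag mtu
Hunk 5: at line 4 remove [brs,gzrsf] add [ukzm,klcy] -> 10 lines: guoy jgile llvk ytvfe qfgbd ukzm klcy srtz eag mtu
Final line count: 10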